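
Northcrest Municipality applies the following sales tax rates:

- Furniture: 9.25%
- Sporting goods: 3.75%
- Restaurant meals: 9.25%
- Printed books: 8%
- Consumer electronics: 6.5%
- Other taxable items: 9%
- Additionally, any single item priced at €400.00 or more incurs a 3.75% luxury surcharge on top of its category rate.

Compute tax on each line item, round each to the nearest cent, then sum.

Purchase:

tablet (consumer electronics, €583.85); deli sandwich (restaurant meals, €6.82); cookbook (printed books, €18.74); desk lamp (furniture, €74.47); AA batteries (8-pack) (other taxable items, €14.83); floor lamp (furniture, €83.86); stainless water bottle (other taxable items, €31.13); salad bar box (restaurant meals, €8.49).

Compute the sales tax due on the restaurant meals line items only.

€1.42

Deli sandwich €6.82: restaurant meals → 9.25% → €0.63
Salad bar box €8.49: restaurant meals → 9.25% → €0.79
Tax on restaurant meals = €0.63 + €0.79 = €1.42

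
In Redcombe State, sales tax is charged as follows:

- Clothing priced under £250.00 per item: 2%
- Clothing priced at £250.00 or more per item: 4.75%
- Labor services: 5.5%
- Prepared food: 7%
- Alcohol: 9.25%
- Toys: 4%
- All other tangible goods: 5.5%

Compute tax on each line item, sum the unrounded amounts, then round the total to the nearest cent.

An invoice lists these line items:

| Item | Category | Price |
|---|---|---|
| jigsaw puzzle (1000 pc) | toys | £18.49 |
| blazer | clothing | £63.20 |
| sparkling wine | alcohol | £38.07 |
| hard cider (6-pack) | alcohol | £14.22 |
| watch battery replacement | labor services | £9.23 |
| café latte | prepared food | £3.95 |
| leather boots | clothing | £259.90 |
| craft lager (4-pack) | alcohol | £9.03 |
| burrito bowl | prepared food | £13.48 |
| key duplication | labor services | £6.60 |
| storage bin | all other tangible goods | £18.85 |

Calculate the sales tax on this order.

£23.15

Jigsaw puzzle (1000 pc) £18.49: toys → 4% → £0.7396
Blazer £63.20: clothing, under £250.00 → 2% → £1.264
Sparkling wine £38.07: alcohol → 9.25% → £3.521475
Hard cider (6-pack) £14.22: alcohol → 9.25% → £1.31535
Watch battery replacement £9.23: labor services → 5.5% → £0.50765
Café latte £3.95: prepared food → 7% → £0.2765
Leather boots £259.90: clothing, £250.00 or more → 4.75% → £12.34525
Craft lager (4-pack) £9.03: alcohol → 9.25% → £0.835275
Burrito bowl £13.48: prepared food → 7% → £0.9436
Key duplication £6.60: labor services → 5.5% → £0.363
Storage bin £18.85: all other tangible goods → 5.5% → £1.03675
Unrounded tax sum = £23.14845 → £23.15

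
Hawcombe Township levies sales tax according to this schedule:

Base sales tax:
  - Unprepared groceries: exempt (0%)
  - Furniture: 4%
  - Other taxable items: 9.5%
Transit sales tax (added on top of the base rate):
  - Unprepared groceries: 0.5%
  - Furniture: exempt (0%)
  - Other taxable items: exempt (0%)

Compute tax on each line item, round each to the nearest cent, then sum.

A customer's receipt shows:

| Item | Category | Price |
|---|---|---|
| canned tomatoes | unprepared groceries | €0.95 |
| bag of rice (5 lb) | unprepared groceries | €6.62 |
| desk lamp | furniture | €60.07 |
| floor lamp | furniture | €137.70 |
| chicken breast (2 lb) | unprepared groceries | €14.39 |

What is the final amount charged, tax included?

€227.74

Canned tomatoes €0.95: unprepared groceries → 0% + 0.5% transit = 0.5% → €0.00
Bag of rice (5 lb) €6.62: unprepared groceries → 0% + 0.5% transit = 0.5% → €0.03
Desk lamp €60.07: furniture → 4% + 0% transit = 4% → €2.40
Floor lamp €137.70: furniture → 4% + 0% transit = 4% → €5.51
Chicken breast (2 lb) €14.39: unprepared groceries → 0% + 0.5% transit = 0.5% → €0.07
Subtotal = €219.73; tax = €8.01; total due = €227.74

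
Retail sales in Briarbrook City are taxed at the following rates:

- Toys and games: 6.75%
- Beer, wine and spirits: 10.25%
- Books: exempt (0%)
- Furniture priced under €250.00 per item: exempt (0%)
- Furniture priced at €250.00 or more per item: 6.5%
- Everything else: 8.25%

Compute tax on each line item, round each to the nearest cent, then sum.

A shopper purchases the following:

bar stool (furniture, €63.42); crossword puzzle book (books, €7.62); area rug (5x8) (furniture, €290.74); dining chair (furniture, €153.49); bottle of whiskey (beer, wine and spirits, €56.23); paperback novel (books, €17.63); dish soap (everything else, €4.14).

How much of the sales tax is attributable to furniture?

Bar stool €63.42: furniture, under €250.00 → 0% → €0.00
Area rug (5x8) €290.74: furniture, €250.00 or more → 6.5% → €18.90
Dining chair €153.49: furniture, under €250.00 → 0% → €0.00
Tax on furniture = €0.00 + €18.90 + €0.00 = €18.90

€18.90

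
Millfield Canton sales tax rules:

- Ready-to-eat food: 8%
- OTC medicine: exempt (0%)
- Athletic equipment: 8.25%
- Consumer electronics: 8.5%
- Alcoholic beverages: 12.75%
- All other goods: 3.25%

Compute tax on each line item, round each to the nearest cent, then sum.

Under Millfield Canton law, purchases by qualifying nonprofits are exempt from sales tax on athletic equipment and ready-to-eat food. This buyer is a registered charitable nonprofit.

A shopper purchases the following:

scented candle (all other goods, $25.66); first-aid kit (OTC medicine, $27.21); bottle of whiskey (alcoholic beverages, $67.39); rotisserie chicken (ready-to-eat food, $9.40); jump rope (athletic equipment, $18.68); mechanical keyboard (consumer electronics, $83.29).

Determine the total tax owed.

Scented candle $25.66: all other goods → 3.25% → $0.83
First-aid kit $27.21: OTC medicine → 0% → $0.00
Bottle of whiskey $67.39: alcoholic beverages → 12.75% → $8.59
Rotisserie chicken $9.40: ready-to-eat food, buyer-exempt → 0% → $0.00
Jump rope $18.68: athletic equipment, buyer-exempt → 0% → $0.00
Mechanical keyboard $83.29: consumer electronics → 8.5% → $7.08
Total tax = $0.83 + $8.59 + $7.08 = $16.50

$16.50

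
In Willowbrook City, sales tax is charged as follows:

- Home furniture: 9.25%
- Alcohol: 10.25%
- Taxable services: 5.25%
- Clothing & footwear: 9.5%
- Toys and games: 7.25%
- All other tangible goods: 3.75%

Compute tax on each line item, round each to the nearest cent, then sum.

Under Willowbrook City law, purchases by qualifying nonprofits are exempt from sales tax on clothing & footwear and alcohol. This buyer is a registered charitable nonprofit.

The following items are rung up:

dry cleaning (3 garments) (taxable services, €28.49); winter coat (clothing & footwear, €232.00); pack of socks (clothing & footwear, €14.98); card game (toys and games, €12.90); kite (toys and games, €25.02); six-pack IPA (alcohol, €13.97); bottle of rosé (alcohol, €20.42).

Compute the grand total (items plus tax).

Dry cleaning (3 garments) €28.49: taxable services → 5.25% → €1.50
Winter coat €232.00: clothing & footwear, buyer-exempt → 0% → €0.00
Pack of socks €14.98: clothing & footwear, buyer-exempt → 0% → €0.00
Card game €12.90: toys and games → 7.25% → €0.94
Kite €25.02: toys and games → 7.25% → €1.81
Six-pack IPA €13.97: alcohol, buyer-exempt → 0% → €0.00
Bottle of rosé €20.42: alcohol, buyer-exempt → 0% → €0.00
Subtotal = €347.78; tax = €4.25; total due = €352.03

€352.03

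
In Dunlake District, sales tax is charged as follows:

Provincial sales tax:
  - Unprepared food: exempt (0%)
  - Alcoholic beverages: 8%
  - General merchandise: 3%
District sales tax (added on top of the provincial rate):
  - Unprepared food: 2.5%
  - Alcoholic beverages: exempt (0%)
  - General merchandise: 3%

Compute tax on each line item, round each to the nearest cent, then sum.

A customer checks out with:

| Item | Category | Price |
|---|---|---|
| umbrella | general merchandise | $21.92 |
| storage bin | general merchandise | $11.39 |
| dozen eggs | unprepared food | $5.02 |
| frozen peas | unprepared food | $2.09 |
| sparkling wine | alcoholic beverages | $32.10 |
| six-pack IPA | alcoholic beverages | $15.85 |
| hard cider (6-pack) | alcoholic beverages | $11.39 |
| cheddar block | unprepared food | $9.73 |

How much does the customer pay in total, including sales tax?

$116.66

Umbrella $21.92: general merchandise → 3% + 3% district = 6% → $1.32
Storage bin $11.39: general merchandise → 3% + 3% district = 6% → $0.68
Dozen eggs $5.02: unprepared food → 0% + 2.5% district = 2.5% → $0.13
Frozen peas $2.09: unprepared food → 0% + 2.5% district = 2.5% → $0.05
Sparkling wine $32.10: alcoholic beverages → 8% + 0% district = 8% → $2.57
Six-pack IPA $15.85: alcoholic beverages → 8% + 0% district = 8% → $1.27
Hard cider (6-pack) $11.39: alcoholic beverages → 8% + 0% district = 8% → $0.91
Cheddar block $9.73: unprepared food → 0% + 2.5% district = 2.5% → $0.24
Subtotal = $109.49; tax = $7.17; total due = $116.66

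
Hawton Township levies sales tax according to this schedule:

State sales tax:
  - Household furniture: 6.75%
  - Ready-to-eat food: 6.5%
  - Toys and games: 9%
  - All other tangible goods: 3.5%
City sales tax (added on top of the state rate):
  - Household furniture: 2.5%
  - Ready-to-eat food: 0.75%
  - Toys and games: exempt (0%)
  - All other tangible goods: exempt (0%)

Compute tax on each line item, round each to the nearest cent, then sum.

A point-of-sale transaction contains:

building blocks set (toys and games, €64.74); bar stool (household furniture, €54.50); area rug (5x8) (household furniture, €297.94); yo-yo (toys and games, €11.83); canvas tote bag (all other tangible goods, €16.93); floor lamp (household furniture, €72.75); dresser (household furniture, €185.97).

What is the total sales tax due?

Building blocks set €64.74: toys and games → 9% + 0% city = 9% → €5.83
Bar stool €54.50: household furniture → 6.75% + 2.5% city = 9.25% → €5.04
Area rug (5x8) €297.94: household furniture → 6.75% + 2.5% city = 9.25% → €27.56
Yo-yo €11.83: toys and games → 9% + 0% city = 9% → €1.06
Canvas tote bag €16.93: all other tangible goods → 3.5% + 0% city = 3.5% → €0.59
Floor lamp €72.75: household furniture → 6.75% + 2.5% city = 9.25% → €6.73
Dresser €185.97: household furniture → 6.75% + 2.5% city = 9.25% → €17.20
Total tax = €5.83 + €5.04 + €27.56 + €1.06 + €0.59 + €6.73 + €17.20 = €64.01

€64.01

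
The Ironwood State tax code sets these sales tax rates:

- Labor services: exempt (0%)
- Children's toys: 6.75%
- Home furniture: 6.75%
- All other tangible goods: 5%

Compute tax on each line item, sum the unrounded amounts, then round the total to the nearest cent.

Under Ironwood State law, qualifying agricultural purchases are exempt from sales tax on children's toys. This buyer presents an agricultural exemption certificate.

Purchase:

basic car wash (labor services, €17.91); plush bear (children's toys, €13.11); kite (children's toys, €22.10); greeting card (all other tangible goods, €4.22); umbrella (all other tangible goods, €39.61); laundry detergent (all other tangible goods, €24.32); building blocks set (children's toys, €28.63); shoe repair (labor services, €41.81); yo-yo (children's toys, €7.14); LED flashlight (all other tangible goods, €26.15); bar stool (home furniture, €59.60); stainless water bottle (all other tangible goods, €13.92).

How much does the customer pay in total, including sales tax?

Basic car wash €17.91: labor services → 0% → €0.00
Plush bear €13.11: children's toys, buyer-exempt → 0% → €0.00
Kite €22.10: children's toys, buyer-exempt → 0% → €0.00
Greeting card €4.22: all other tangible goods → 5% → €0.211
Umbrella €39.61: all other tangible goods → 5% → €1.9805
Laundry detergent €24.32: all other tangible goods → 5% → €1.216
Building blocks set €28.63: children's toys, buyer-exempt → 0% → €0.00
Shoe repair €41.81: labor services → 0% → €0.00
Yo-yo €7.14: children's toys, buyer-exempt → 0% → €0.00
LED flashlight €26.15: all other tangible goods → 5% → €1.3075
Bar stool €59.60: home furniture → 6.75% → €4.023
Stainless water bottle €13.92: all other tangible goods → 5% → €0.696
Subtotal = €298.52; unrounded tax = €9.434 → €9.43; total due = €307.95

€307.95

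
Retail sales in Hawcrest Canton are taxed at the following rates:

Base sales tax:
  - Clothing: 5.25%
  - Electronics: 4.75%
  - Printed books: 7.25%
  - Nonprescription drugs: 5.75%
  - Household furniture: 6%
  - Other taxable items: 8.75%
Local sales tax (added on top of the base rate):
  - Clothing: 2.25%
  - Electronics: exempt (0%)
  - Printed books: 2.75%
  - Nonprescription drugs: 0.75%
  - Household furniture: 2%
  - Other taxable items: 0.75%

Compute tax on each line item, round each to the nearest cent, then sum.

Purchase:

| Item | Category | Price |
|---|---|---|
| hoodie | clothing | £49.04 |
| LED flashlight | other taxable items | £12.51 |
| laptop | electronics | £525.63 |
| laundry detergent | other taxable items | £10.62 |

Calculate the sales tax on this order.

Hoodie £49.04: clothing → 5.25% + 2.25% local = 7.5% → £3.68
LED flashlight £12.51: other taxable items → 8.75% + 0.75% local = 9.5% → £1.19
Laptop £525.63: electronics → 4.75% + 0% local = 4.75% → £24.97
Laundry detergent £10.62: other taxable items → 8.75% + 0.75% local = 9.5% → £1.01
Total tax = £3.68 + £1.19 + £24.97 + £1.01 = £30.85

£30.85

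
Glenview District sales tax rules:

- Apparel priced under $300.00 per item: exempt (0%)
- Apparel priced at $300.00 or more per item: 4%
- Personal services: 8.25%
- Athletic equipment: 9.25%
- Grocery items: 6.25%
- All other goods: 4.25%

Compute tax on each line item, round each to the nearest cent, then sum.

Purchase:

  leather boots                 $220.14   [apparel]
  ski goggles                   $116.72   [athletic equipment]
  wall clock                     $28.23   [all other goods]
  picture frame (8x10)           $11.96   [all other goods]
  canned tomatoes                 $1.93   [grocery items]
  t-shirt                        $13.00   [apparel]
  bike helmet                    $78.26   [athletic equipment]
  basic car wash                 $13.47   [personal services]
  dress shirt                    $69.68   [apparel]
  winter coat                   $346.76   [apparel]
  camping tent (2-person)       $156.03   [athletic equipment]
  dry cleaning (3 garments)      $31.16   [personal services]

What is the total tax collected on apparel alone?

$13.87

Leather boots $220.14: apparel, under $300.00 → 0% → $0.00
T-shirt $13.00: apparel, under $300.00 → 0% → $0.00
Dress shirt $69.68: apparel, under $300.00 → 0% → $0.00
Winter coat $346.76: apparel, $300.00 or more → 4% → $13.87
Tax on apparel = $0.00 + $0.00 + $0.00 + $13.87 = $13.87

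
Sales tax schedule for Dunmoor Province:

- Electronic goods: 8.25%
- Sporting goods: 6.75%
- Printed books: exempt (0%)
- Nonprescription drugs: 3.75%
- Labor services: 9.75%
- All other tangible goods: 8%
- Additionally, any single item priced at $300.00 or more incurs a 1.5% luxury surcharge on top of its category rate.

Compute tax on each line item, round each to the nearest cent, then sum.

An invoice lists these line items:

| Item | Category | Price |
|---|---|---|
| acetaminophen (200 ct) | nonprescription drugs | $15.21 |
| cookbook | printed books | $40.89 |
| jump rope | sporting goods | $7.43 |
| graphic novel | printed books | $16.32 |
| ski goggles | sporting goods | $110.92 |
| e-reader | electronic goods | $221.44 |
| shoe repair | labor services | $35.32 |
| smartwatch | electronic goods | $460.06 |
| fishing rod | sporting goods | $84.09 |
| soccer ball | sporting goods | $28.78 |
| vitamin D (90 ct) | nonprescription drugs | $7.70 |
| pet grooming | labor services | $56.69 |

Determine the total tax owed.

$88.57

Acetaminophen (200 ct) $15.21: nonprescription drugs → 3.75% → $0.57
Cookbook $40.89: printed books → 0% → $0.00
Jump rope $7.43: sporting goods → 6.75% → $0.50
Graphic novel $16.32: printed books → 0% → $0.00
Ski goggles $110.92: sporting goods → 6.75% → $7.49
E-reader $221.44: electronic goods → 8.25% → $18.27
Shoe repair $35.32: labor services → 9.75% → $3.44
Smartwatch $460.06: electronic goods → 8.25% + 1.5% surcharge = 9.75% → $44.86
Fishing rod $84.09: sporting goods → 6.75% → $5.68
Soccer ball $28.78: sporting goods → 6.75% → $1.94
Vitamin D (90 ct) $7.70: nonprescription drugs → 3.75% → $0.29
Pet grooming $56.69: labor services → 9.75% → $5.53
Total tax = $0.57 + $0.50 + $7.49 + $18.27 + $3.44 + $44.86 + $5.68 + $1.94 + $0.29 + $5.53 = $88.57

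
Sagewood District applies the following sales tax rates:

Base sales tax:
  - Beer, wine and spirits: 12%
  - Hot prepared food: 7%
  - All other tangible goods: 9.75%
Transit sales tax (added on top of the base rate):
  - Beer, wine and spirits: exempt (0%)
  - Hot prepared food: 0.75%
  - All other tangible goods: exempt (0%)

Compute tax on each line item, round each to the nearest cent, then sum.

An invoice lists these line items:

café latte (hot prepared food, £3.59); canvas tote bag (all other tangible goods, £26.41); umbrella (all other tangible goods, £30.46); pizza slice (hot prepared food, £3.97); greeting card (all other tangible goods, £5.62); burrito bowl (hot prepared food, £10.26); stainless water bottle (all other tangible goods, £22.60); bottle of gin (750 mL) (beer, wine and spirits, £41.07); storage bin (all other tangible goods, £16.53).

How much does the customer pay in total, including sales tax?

£176.73

Café latte £3.59: hot prepared food → 7% + 0.75% transit = 7.75% → £0.28
Canvas tote bag £26.41: all other tangible goods → 9.75% + 0% transit = 9.75% → £2.57
Umbrella £30.46: all other tangible goods → 9.75% + 0% transit = 9.75% → £2.97
Pizza slice £3.97: hot prepared food → 7% + 0.75% transit = 7.75% → £0.31
Greeting card £5.62: all other tangible goods → 9.75% + 0% transit = 9.75% → £0.55
Burrito bowl £10.26: hot prepared food → 7% + 0.75% transit = 7.75% → £0.80
Stainless water bottle £22.60: all other tangible goods → 9.75% + 0% transit = 9.75% → £2.20
Bottle of gin (750 mL) £41.07: beer, wine and spirits → 12% + 0% transit = 12% → £4.93
Storage bin £16.53: all other tangible goods → 9.75% + 0% transit = 9.75% → £1.61
Subtotal = £160.51; tax = £16.22; total due = £176.73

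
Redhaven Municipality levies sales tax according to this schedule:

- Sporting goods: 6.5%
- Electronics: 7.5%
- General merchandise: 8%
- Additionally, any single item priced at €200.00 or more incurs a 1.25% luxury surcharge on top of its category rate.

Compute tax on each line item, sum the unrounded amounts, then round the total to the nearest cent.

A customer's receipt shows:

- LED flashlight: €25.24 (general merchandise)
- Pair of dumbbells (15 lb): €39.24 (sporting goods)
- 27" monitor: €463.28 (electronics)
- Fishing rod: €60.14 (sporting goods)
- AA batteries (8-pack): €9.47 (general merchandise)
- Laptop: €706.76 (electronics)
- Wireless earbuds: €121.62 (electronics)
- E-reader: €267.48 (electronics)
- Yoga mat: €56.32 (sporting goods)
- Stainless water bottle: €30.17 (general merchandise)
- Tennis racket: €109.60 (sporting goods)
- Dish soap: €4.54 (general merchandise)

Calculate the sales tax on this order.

€157.70

LED flashlight €25.24: general merchandise → 8% → €2.0192
Pair of dumbbells (15 lb) €39.24: sporting goods → 6.5% → €2.5506
27" monitor €463.28: electronics → 7.5% + 1.25% surcharge = 8.75% → €40.537
Fishing rod €60.14: sporting goods → 6.5% → €3.9091
AA batteries (8-pack) €9.47: general merchandise → 8% → €0.7576
Laptop €706.76: electronics → 7.5% + 1.25% surcharge = 8.75% → €61.8415
Wireless earbuds €121.62: electronics → 7.5% → €9.1215
E-reader €267.48: electronics → 7.5% + 1.25% surcharge = 8.75% → €23.4045
Yoga mat €56.32: sporting goods → 6.5% → €3.6608
Stainless water bottle €30.17: general merchandise → 8% → €2.4136
Tennis racket €109.60: sporting goods → 6.5% → €7.124
Dish soap €4.54: general merchandise → 8% → €0.3632
Unrounded tax sum = €157.7026 → €157.70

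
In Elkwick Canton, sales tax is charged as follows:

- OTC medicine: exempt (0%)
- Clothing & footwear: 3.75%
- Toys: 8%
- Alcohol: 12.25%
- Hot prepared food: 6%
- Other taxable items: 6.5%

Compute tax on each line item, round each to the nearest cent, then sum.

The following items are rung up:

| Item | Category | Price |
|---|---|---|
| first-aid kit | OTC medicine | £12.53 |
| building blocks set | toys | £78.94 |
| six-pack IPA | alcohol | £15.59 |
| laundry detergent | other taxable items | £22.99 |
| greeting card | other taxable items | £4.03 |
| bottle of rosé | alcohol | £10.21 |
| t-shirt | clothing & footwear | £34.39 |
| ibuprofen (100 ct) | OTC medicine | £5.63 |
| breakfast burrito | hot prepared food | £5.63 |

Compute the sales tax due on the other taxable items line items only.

Laundry detergent £22.99: other taxable items → 6.5% → £1.49
Greeting card £4.03: other taxable items → 6.5% → £0.26
Tax on other taxable items = £1.49 + £0.26 = £1.75

£1.75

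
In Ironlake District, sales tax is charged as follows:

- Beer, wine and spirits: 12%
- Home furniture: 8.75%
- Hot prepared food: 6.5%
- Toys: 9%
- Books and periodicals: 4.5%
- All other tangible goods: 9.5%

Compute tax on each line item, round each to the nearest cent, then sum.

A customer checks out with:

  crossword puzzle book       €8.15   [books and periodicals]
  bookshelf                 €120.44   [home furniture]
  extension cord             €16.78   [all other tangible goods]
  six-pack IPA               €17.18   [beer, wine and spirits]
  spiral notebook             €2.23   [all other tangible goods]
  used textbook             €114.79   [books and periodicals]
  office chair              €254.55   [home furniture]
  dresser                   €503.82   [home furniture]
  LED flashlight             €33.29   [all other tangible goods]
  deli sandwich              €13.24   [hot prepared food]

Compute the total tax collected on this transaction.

€90.31

Crossword puzzle book €8.15: books and periodicals → 4.5% → €0.37
Bookshelf €120.44: home furniture → 8.75% → €10.54
Extension cord €16.78: all other tangible goods → 9.5% → €1.59
Six-pack IPA €17.18: beer, wine and spirits → 12% → €2.06
Spiral notebook €2.23: all other tangible goods → 9.5% → €0.21
Used textbook €114.79: books and periodicals → 4.5% → €5.17
Office chair €254.55: home furniture → 8.75% → €22.27
Dresser €503.82: home furniture → 8.75% → €44.08
LED flashlight €33.29: all other tangible goods → 9.5% → €3.16
Deli sandwich €13.24: hot prepared food → 6.5% → €0.86
Total tax = €0.37 + €10.54 + €1.59 + €2.06 + €0.21 + €5.17 + €22.27 + €44.08 + €3.16 + €0.86 = €90.31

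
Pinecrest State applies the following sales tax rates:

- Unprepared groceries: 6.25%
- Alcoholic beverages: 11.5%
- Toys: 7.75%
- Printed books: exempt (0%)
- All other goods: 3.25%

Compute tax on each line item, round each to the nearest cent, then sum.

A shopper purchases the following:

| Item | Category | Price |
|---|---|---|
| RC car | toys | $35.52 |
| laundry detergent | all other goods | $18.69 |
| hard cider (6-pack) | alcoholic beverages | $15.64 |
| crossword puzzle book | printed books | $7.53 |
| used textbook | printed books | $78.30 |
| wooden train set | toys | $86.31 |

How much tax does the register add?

$11.85

RC car $35.52: toys → 7.75% → $2.75
Laundry detergent $18.69: all other goods → 3.25% → $0.61
Hard cider (6-pack) $15.64: alcoholic beverages → 11.5% → $1.80
Crossword puzzle book $7.53: printed books → 0% → $0.00
Used textbook $78.30: printed books → 0% → $0.00
Wooden train set $86.31: toys → 7.75% → $6.69
Total tax = $2.75 + $0.61 + $1.80 + $6.69 = $11.85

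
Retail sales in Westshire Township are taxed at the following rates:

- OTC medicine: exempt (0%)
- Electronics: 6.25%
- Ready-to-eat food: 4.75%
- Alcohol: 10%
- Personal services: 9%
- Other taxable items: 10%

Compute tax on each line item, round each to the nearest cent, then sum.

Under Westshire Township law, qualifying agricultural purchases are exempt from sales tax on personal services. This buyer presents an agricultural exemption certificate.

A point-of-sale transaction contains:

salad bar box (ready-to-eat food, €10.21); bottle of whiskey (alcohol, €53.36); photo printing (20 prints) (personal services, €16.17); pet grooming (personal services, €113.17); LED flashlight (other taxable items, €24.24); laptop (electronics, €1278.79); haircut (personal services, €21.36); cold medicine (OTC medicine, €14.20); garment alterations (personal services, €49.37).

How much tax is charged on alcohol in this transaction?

€5.34

Bottle of whiskey €53.36: alcohol → 10% → €5.34
Tax on alcohol = €5.34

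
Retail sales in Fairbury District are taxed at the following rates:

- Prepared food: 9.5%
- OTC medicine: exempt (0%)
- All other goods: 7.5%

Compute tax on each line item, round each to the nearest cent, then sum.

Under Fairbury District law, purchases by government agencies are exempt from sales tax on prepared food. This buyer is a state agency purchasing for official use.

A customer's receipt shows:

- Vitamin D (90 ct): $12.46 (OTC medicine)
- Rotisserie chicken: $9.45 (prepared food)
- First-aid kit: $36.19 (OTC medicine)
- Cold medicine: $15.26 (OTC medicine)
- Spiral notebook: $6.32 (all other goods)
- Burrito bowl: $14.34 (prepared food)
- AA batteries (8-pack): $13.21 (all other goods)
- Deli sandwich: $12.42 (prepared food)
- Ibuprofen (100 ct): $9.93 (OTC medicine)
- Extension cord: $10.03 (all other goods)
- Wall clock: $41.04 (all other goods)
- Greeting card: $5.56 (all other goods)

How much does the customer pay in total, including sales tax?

Vitamin D (90 ct) $12.46: OTC medicine → 0% → $0.00
Rotisserie chicken $9.45: prepared food, buyer-exempt → 0% → $0.00
First-aid kit $36.19: OTC medicine → 0% → $0.00
Cold medicine $15.26: OTC medicine → 0% → $0.00
Spiral notebook $6.32: all other goods → 7.5% → $0.47
Burrito bowl $14.34: prepared food, buyer-exempt → 0% → $0.00
AA batteries (8-pack) $13.21: all other goods → 7.5% → $0.99
Deli sandwich $12.42: prepared food, buyer-exempt → 0% → $0.00
Ibuprofen (100 ct) $9.93: OTC medicine → 0% → $0.00
Extension cord $10.03: all other goods → 7.5% → $0.75
Wall clock $41.04: all other goods → 7.5% → $3.08
Greeting card $5.56: all other goods → 7.5% → $0.42
Subtotal = $186.21; tax = $5.71; total due = $191.92

$191.92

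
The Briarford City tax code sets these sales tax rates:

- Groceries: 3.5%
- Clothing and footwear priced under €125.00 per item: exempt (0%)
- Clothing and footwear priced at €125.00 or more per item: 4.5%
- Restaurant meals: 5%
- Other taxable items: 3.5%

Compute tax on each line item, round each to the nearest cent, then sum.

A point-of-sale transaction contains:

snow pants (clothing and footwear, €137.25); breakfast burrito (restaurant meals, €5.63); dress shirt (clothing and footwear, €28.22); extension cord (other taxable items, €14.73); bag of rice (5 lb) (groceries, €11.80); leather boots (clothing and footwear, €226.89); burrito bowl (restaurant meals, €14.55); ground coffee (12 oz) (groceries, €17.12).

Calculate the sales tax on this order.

€18.93

Snow pants €137.25: clothing and footwear, €125.00 or more → 4.5% → €6.18
Breakfast burrito €5.63: restaurant meals → 5% → €0.28
Dress shirt €28.22: clothing and footwear, under €125.00 → 0% → €0.00
Extension cord €14.73: other taxable items → 3.5% → €0.52
Bag of rice (5 lb) €11.80: groceries → 3.5% → €0.41
Leather boots €226.89: clothing and footwear, €125.00 or more → 4.5% → €10.21
Burrito bowl €14.55: restaurant meals → 5% → €0.73
Ground coffee (12 oz) €17.12: groceries → 3.5% → €0.60
Total tax = €6.18 + €0.28 + €0.52 + €0.41 + €10.21 + €0.73 + €0.60 = €18.93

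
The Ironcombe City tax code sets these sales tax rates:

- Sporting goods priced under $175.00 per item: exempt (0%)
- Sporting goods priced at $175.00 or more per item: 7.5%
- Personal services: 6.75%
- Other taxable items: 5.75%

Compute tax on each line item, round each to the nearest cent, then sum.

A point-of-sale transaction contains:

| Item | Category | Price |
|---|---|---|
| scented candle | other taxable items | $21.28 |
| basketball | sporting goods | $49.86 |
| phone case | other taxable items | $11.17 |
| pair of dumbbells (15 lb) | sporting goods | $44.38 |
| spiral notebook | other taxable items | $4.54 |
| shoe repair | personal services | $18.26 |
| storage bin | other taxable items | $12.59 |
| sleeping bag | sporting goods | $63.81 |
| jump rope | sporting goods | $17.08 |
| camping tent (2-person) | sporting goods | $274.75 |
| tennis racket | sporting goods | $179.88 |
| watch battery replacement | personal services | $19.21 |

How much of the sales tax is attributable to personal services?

$2.53

Shoe repair $18.26: personal services → 6.75% → $1.23
Watch battery replacement $19.21: personal services → 6.75% → $1.30
Tax on personal services = $1.23 + $1.30 = $2.53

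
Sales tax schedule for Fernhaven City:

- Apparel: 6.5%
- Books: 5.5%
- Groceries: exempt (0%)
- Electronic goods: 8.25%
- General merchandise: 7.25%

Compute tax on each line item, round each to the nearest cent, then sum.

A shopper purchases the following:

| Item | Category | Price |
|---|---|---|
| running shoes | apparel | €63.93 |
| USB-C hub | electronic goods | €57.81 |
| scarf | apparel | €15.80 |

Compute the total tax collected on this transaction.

€9.96

Running shoes €63.93: apparel → 6.5% → €4.16
USB-C hub €57.81: electronic goods → 8.25% → €4.77
Scarf €15.80: apparel → 6.5% → €1.03
Total tax = €4.16 + €4.77 + €1.03 = €9.96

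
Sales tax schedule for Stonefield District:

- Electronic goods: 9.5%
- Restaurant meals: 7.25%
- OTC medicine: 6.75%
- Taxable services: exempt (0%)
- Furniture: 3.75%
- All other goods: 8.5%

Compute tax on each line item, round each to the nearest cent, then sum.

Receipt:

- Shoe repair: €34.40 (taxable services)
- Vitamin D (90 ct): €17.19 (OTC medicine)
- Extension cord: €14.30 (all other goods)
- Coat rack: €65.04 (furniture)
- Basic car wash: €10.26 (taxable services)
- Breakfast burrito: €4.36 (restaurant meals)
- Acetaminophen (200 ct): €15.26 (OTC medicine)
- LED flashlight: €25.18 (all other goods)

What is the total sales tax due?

Shoe repair €34.40: taxable services → 0% → €0.00
Vitamin D (90 ct) €17.19: OTC medicine → 6.75% → €1.16
Extension cord €14.30: all other goods → 8.5% → €1.22
Coat rack €65.04: furniture → 3.75% → €2.44
Basic car wash €10.26: taxable services → 0% → €0.00
Breakfast burrito €4.36: restaurant meals → 7.25% → €0.32
Acetaminophen (200 ct) €15.26: OTC medicine → 6.75% → €1.03
LED flashlight €25.18: all other goods → 8.5% → €2.14
Total tax = €1.16 + €1.22 + €2.44 + €0.32 + €1.03 + €2.14 = €8.31

€8.31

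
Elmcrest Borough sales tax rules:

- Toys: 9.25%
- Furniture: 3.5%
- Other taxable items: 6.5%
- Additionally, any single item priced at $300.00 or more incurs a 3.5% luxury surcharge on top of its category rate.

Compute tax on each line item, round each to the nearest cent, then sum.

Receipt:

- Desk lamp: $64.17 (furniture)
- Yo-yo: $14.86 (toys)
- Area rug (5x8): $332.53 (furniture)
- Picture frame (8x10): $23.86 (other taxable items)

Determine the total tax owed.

Desk lamp $64.17: furniture → 3.5% → $2.25
Yo-yo $14.86: toys → 9.25% → $1.37
Area rug (5x8) $332.53: furniture → 3.5% + 3.5% surcharge = 7% → $23.28
Picture frame (8x10) $23.86: other taxable items → 6.5% → $1.55
Total tax = $2.25 + $1.37 + $23.28 + $1.55 = $28.45

$28.45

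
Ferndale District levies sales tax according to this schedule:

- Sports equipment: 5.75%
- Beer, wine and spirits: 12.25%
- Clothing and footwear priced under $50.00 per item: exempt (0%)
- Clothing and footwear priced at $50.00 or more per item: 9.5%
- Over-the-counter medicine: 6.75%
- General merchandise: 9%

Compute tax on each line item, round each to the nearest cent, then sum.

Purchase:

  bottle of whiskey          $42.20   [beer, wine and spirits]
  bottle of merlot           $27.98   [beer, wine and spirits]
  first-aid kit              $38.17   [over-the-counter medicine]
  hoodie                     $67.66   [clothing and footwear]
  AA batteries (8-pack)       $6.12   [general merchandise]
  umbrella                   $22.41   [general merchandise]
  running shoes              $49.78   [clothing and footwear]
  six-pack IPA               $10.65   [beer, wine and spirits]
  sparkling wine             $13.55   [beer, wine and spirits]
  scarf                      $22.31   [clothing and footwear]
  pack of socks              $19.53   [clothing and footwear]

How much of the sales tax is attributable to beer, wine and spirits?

$11.56

Bottle of whiskey $42.20: beer, wine and spirits → 12.25% → $5.17
Bottle of merlot $27.98: beer, wine and spirits → 12.25% → $3.43
Six-pack IPA $10.65: beer, wine and spirits → 12.25% → $1.30
Sparkling wine $13.55: beer, wine and spirits → 12.25% → $1.66
Tax on beer, wine and spirits = $5.17 + $3.43 + $1.30 + $1.66 = $11.56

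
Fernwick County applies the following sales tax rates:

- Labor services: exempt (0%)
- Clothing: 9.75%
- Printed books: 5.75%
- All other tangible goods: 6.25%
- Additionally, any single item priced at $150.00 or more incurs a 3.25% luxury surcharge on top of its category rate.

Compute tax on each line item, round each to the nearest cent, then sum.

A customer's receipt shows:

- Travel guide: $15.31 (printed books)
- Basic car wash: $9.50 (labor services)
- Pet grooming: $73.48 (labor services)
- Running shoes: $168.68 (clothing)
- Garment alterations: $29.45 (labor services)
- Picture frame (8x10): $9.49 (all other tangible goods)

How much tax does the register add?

$23.40

Travel guide $15.31: printed books → 5.75% → $0.88
Basic car wash $9.50: labor services → 0% → $0.00
Pet grooming $73.48: labor services → 0% → $0.00
Running shoes $168.68: clothing → 9.75% + 3.25% surcharge = 13% → $21.93
Garment alterations $29.45: labor services → 0% → $0.00
Picture frame (8x10) $9.49: all other tangible goods → 6.25% → $0.59
Total tax = $0.88 + $21.93 + $0.59 = $23.40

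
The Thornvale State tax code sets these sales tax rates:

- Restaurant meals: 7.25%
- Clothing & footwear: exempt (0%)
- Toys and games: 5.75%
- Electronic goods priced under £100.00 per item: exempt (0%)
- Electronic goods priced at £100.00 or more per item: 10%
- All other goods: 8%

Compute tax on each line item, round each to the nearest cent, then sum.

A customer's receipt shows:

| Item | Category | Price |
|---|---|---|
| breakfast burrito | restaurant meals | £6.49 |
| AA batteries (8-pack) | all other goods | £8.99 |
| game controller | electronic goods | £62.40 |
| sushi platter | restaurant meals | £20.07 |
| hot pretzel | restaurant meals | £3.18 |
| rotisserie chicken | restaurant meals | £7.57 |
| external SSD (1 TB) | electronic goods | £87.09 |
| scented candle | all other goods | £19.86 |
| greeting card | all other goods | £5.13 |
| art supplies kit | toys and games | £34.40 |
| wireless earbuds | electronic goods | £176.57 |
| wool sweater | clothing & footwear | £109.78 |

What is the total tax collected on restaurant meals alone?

Breakfast burrito £6.49: restaurant meals → 7.25% → £0.47
Sushi platter £20.07: restaurant meals → 7.25% → £1.46
Hot pretzel £3.18: restaurant meals → 7.25% → £0.23
Rotisserie chicken £7.57: restaurant meals → 7.25% → £0.55
Tax on restaurant meals = £0.47 + £1.46 + £0.23 + £0.55 = £2.71

£2.71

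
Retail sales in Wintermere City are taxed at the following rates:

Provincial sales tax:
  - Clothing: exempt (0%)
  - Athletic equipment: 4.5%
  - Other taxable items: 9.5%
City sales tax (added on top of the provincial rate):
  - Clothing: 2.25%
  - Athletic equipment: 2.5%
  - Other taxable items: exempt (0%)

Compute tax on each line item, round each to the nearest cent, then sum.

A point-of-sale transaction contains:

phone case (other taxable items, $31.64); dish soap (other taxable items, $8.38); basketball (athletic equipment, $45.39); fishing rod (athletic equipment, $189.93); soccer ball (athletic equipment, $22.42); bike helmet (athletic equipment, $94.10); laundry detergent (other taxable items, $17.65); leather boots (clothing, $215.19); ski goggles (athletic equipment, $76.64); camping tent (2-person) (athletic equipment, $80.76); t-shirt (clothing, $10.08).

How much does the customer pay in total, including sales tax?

Phone case $31.64: other taxable items → 9.5% + 0% city = 9.5% → $3.01
Dish soap $8.38: other taxable items → 9.5% + 0% city = 9.5% → $0.80
Basketball $45.39: athletic equipment → 4.5% + 2.5% city = 7% → $3.18
Fishing rod $189.93: athletic equipment → 4.5% + 2.5% city = 7% → $13.30
Soccer ball $22.42: athletic equipment → 4.5% + 2.5% city = 7% → $1.57
Bike helmet $94.10: athletic equipment → 4.5% + 2.5% city = 7% → $6.59
Laundry detergent $17.65: other taxable items → 9.5% + 0% city = 9.5% → $1.68
Leather boots $215.19: clothing → 0% + 2.25% city = 2.25% → $4.84
Ski goggles $76.64: athletic equipment → 4.5% + 2.5% city = 7% → $5.36
Camping tent (2-person) $80.76: athletic equipment → 4.5% + 2.5% city = 7% → $5.65
T-shirt $10.08: clothing → 0% + 2.25% city = 2.25% → $0.23
Subtotal = $792.18; tax = $46.21; total due = $838.39

$838.39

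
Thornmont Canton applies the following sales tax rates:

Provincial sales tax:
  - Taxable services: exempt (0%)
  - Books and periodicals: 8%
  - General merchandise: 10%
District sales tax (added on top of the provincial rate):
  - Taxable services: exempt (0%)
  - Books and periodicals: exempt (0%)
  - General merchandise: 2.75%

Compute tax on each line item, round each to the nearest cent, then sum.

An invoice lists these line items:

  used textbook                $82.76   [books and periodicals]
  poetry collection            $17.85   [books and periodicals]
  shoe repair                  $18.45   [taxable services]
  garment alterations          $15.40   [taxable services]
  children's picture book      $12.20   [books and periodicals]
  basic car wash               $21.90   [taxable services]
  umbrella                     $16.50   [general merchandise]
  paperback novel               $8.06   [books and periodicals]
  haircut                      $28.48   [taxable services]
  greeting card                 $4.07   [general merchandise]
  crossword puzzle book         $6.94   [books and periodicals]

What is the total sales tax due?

Used textbook $82.76: books and periodicals → 8% + 0% district = 8% → $6.62
Poetry collection $17.85: books and periodicals → 8% + 0% district = 8% → $1.43
Shoe repair $18.45: taxable services → 0% + 0% district = 0% → $0.00
Garment alterations $15.40: taxable services → 0% + 0% district = 0% → $0.00
Children's picture book $12.20: books and periodicals → 8% + 0% district = 8% → $0.98
Basic car wash $21.90: taxable services → 0% + 0% district = 0% → $0.00
Umbrella $16.50: general merchandise → 10% + 2.75% district = 12.75% → $2.10
Paperback novel $8.06: books and periodicals → 8% + 0% district = 8% → $0.64
Haircut $28.48: taxable services → 0% + 0% district = 0% → $0.00
Greeting card $4.07: general merchandise → 10% + 2.75% district = 12.75% → $0.52
Crossword puzzle book $6.94: books and periodicals → 8% + 0% district = 8% → $0.56
Total tax = $6.62 + $1.43 + $0.98 + $2.10 + $0.64 + $0.52 + $0.56 = $12.85

$12.85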